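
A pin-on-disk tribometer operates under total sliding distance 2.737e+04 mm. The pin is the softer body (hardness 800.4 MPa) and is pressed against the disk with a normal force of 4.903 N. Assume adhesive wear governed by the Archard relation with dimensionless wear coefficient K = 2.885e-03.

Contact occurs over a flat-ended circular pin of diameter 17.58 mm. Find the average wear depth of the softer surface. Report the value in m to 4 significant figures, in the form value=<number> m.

Intermediate values are displayed rounded, and the computation carries full float precision. Rounded once at the end to four significant figures.
Path length L = 2.737e+04 mm = 27.37 m.
Hardness H = 800.4 MPa = 8.004e+08 Pa.
Pin diameter d = 17.58 mm = 0.01758 m. Contact area A = π·d²/4 = π·(0.01758 m)²/4 = 2.427e-04 m².
Expressed in SI base units: W = 4.903 N, H = 8.004e+08 Pa, K = 2.885e-03.
Volume removed: V = K·W·L/H = 2.885e-03 · 4.903 · 27.37 / 8.004e+08 = 4.837e-10 m³.
Average depth h = V/A = 4.837e-10 / 2.427e-04 = 1.993e-06 m.

value=1.993e-06 m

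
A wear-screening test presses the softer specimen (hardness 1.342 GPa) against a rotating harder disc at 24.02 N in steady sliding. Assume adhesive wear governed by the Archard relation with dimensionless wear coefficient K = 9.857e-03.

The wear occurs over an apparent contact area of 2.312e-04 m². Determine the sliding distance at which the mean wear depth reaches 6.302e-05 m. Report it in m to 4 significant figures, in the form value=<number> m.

Each operation holds full precision — printed values are rounded; rounded just once, at four significant figures.
Hardness H = 1.342 GPa = 1.342e+09 Pa.
Expressed in SI base units: W = 24.02 N, H = 1.342e+09 Pa, K = 9.857e-03.
Wearable volume V_lim = h_lim·A = 6.302e-05 · 2.312e-04 = 1.457e-08 m³.
So the life L = V_lim·H/(K·W) = 1.457e-08 · 1.342e+09 / (9.857e-03 · 24.02) = 82.58 m.

value=82.58 m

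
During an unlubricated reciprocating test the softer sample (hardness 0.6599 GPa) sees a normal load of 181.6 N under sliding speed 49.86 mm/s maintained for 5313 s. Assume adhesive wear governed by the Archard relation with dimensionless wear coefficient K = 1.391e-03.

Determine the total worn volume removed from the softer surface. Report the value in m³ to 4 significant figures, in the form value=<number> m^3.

value=1.014e-07 m^3

Every step keeps full precision, and intermediate values are printed rounded. Rounded once at the end: four significant figures.
Sliding speed v = 49.86 mm/s = 0.04986 m/s. Distance covered L = v·t = 0.04986 m/s × 5313 s = 264.9 m.
Hardness H = 0.6599 GPa = 6.599e+08 Pa.
Working in SI base units: W = 181.6 N, H = 6.599e+08 Pa, K = 1.391e-03.
Volume removed: V = K·W·L/H = 1.391e-03 · 181.6 · 264.9 / 6.599e+08 = 1.014e-07 m³.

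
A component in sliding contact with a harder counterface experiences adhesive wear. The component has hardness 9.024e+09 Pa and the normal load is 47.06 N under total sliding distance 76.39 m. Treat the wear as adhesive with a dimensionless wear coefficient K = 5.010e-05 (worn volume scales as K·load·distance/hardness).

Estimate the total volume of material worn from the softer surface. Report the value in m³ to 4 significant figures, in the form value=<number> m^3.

value=1.996e-11 m^3

All working math runs at full precision — displayed values are rounded, and one final rounding to 4 significant figures.
As SI base values: W = 47.06 N, H = 9.024e+09 Pa, K = 5.010e-05.
Worn volume V = K·W·L/H = 5.010e-05 · 47.06 · 76.39 / 9.024e+09 = 1.996e-11 m³.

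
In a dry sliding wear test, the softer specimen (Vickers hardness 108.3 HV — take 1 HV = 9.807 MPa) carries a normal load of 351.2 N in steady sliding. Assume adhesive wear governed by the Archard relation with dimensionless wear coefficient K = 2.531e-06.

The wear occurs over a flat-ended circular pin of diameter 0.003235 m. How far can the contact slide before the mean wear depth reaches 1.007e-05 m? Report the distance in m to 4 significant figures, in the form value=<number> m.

value=98.90 m

The algebra runs at full float precision — intermediates are shown rounded; a lone final rounding to four significant figures.
Convert: Hardness H = 108.3 HV × 9.807 MPa/HV = 1062 MPa = 1.062e+09 Pa.
Convert: Contact area A = π·d²/4 = π·(0.003235 m)²/4 = 8.219e-06 m².
Restated in SI base units: W = 351.2 N, H = 1.062e+09 Pa, K = 2.531e-06.
Wearable volume V_lim = h_lim·A = 1.007e-05 · 8.219e-06 = 8.277e-11 m³.
Thus life L = V_lim·H/(K·W) = 8.277e-11 · 1.062e+09 / (2.531e-06 · 351.2) = 98.90 m.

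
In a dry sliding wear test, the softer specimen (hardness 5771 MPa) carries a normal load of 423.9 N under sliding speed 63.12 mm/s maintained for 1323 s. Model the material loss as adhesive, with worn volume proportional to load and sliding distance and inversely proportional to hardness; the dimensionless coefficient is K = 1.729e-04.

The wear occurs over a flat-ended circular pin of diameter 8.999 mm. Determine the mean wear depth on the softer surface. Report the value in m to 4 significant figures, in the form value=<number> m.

value=1.667e-05 m

Intermediate values are shown rounded — the computation keeps full float precision, and one last rounding, at 4 significant digits.
Convert: Sliding speed v = 63.12 mm/s = 0.06312 m/s. Sliding distance L = v·t = 0.06312 m/s × 1323 s = 83.51 m.
Convert: Hardness H = 5771 MPa = 5.771e+09 Pa.
Convert: Pin diameter d = 8.999 mm = 0.008999 m. Contact area A = π·d²/4 = π·(0.008999 m)²/4 = 6.360e-05 m².
Expressed in SI base units: W = 423.9 N, H = 5.771e+09 Pa, K = 1.729e-04.
Archard volume V = K·W·L/H = 1.729e-04 · 423.9 · 83.51 / 5.771e+09 = 1.061e-09 m³.
Depth h = V/A = 1.061e-09 / 6.360e-05 = 1.667e-05 m.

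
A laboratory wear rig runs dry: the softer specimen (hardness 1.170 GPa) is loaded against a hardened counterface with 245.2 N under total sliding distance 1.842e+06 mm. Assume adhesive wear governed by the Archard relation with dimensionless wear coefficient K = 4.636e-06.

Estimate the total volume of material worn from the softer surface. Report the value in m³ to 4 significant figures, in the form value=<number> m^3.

value=1.790e-09 m^3

All working math runs at full precision; the intermediates are displayed rounded — one final rounding: 4 significant digits.
Convert: The distance L = 1.842e+06 mm = 1842 m.
Convert: Hardness H = 1.170 GPa = 1.170e+09 Pa.
Collected in SI base units: W = 245.2 N, H = 1.170e+09 Pa, K = 4.636e-06.
Wear volume V = K·W·L/H = 4.636e-06 · 245.2 · 1842 / 1.170e+09 = 1.790e-09 m³.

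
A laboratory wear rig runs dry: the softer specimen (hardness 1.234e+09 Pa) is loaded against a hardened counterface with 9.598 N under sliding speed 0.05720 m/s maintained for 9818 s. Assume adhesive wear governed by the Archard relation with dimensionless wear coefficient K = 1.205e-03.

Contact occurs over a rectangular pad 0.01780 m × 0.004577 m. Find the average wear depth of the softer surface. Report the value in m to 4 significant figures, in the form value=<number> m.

value=6.461e-05 m

All arithmetic maintains full precision; intermediate values are printed rounded; a single final rounding to four significant digits.
Total distance L = v·t = 0.05720 m/s × 9818 s = 561.6 m.
Contact area A = 0.01780 m × 0.004577 m = 8.147e-05 m².
SI base units throughout: W = 9.598 N, H = 1.234e+09 Pa, K = 1.205e-03.
Volume removed: V = K·W·L/H = 1.205e-03 · 9.598 · 561.6 / 1.234e+09 = 5.263e-09 m³.
Depth of wear h = V/A = 5.263e-09 / 8.147e-05 = 6.461e-05 m.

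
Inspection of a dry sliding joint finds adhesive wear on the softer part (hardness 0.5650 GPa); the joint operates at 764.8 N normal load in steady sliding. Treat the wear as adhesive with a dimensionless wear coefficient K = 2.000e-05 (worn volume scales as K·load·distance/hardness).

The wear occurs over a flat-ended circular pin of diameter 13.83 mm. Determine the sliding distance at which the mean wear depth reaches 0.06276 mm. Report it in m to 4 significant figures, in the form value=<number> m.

The computation runs at full precision; intermediate values are displayed rounded; rounded just once to four significant digits.
Hardness H = 0.5650 GPa = 5.650e+08 Pa.
Pin diameter d = 13.83 mm = 0.01383 m. Contact area A = π·d²/4 = π·(0.01383 m)²/4 = 1.502e-04 m².
Depth limit h_lim = 0.06276 mm = 6.276e-05 m.
Collected in SI base units: W = 764.8 N, H = 5.650e+08 Pa, K = 2.000e-05.
Volume at the limit: V_lim = h_lim·A = 6.276e-05 · 1.502e-04 = 9.428e-09 m³.
Inverting, life L = V_lim·H/(K·W) = 9.428e-09 · 5.650e+08 / (2.000e-05 · 764.8) = 348.2 m.

value=348.2 m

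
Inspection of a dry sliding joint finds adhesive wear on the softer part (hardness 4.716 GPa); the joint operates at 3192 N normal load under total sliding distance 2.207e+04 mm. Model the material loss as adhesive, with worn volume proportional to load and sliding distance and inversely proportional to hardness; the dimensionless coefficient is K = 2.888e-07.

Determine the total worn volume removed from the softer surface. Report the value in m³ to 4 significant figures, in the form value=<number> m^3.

The computation holds full precision — intermediates are shown rounded; a lone final rounding: four significant digits.
Convert: Distance L = 2.207e+04 mm = 22.07 m.
Convert: Hardness H = 4.716 GPa = 4.716e+09 Pa.
In SI base units, W = 3192 N, H = 4.716e+09 Pa, K = 2.888e-07.
Volume removed: V = K·W·L/H = 2.888e-07 · 3192 · 22.07 / 4.716e+09 = 4.314e-12 m³.

value=4.314e-12 m^3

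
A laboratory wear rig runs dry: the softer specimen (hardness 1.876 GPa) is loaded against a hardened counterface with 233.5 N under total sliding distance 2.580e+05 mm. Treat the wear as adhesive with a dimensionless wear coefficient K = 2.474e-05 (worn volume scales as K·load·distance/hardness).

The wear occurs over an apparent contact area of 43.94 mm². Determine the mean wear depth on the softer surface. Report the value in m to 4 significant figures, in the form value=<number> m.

All working math maintains full precision, and intermediates are shown rounded, and one last rounding to four significant figures.
Convert: The distance L = 2.580e+05 mm = 258.0 m.
Convert: Hardness H = 1.876 GPa = 1.876e+09 Pa.
Convert: Contact area A = 43.94 mm² = 4.394e-05 m².
SI base units throughout: W = 233.5 N, H = 1.876e+09 Pa, K = 2.474e-05.
Volume removed: V = K·W·L/H = 2.474e-05 · 233.5 · 258.0 / 1.876e+09 = 7.945e-10 m³.
Mean wear depth h = V/A = 7.945e-10 / 4.394e-05 = 1.808e-05 m.

value=1.808e-05 m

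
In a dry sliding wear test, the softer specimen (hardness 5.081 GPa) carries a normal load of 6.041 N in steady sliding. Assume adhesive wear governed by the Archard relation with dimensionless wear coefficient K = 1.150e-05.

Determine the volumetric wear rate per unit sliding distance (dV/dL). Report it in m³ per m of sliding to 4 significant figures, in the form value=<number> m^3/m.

The computation keeps full precision; intermediate values appear rounded. Rounded once at the end: 4 significant figures.
Convert: Hardness H = 5.081 GPa = 5.081e+09 Pa.
SI base units throughout: W = 6.041 N, H = 5.081e+09 Pa, K = 1.150e-05.
Wear rate dV/dL = K·W/H, per unit distance: 1.150e-05 · 6.041 / 5.081e+09 = 1.367e-14 m³/m.

value=1.367e-14 m^3/m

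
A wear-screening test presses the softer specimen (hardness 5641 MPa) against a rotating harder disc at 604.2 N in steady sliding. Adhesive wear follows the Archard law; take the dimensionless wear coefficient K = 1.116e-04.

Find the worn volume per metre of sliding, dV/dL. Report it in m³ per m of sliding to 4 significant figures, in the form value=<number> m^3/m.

value=1.195e-11 m^3/m

Intermediate values are printed rounded — all arithmetic carries exact precision; one last rounding, at four significant digits.
Hardness H = 5641 MPa = 5.641e+09 Pa.
Restated in SI base units: W = 604.2 N, H = 5.641e+09 Pa, K = 1.116e-04.
Sliding wear rate dV/dL = K·W/H: 1.116e-04 · 604.2 / 5.641e+09 = 1.195e-11 m³/m.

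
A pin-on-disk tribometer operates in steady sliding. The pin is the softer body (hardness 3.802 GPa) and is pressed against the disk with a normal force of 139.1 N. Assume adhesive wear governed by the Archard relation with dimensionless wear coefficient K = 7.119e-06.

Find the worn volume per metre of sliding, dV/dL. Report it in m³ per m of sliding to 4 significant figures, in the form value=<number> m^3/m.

value=2.605e-13 m^3/m

The algebra keeps full float precision — intermediates appear rounded, and rounded once at the end, at four significant figures.
Convert: Hardness H = 3.802 GPa = 3.802e+09 Pa.
Working in SI base units: W = 139.1 N, H = 3.802e+09 Pa, K = 7.119e-06.
Rate of wear dV/dL = K·W/H (independent of L): 7.119e-06 · 139.1 / 3.802e+09 = 2.605e-13 m³/m.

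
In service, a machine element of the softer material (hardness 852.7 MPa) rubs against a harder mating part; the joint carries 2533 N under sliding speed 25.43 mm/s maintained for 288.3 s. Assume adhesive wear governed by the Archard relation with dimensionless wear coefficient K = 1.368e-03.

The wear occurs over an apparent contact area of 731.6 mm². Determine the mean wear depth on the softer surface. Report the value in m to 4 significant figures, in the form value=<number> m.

value=4.072e-05 m

All working math holds full precision, and intermediates are shown rounded, and one last rounding: four significant figures.
Sliding speed v = 25.43 mm/s = 0.02543 m/s. Distance L = v·t = 0.02543 m/s × 288.3 s = 7.331 m.
Hardness H = 852.7 MPa = 8.527e+08 Pa.
Contact area A = 731.6 mm² = 7.316e-04 m².
Restated in SI base units: W = 2533 N, H = 8.527e+08 Pa, K = 1.368e-03.
Archard volume V = K·W·L/H = 1.368e-03 · 2533 · 7.331 / 8.527e+08 = 2.979e-08 m³.
Mean depth h = V/A = 2.979e-08 / 7.316e-04 = 4.072e-05 m.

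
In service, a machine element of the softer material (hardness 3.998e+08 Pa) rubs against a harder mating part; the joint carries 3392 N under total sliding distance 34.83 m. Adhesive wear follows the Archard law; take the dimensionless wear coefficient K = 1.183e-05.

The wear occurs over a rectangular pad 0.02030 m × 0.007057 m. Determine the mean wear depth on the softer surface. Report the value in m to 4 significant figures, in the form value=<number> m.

value=2.440e-05 m

Displayed values are rounded. Every step runs at exact precision, and rounded just once: 4 significant figures.
Contact area A = 0.02030 m × 0.007057 m = 1.433e-04 m².
In SI base units: W = 3392 N, H = 3.998e+08 Pa, K = 1.183e-05.
Volume removed: V = K·W·L/H = 1.183e-05 · 3392 · 34.83 / 3.998e+08 = 3.496e-09 m³.
Wear depth h = V/A = 3.496e-09 / 1.433e-04 = 2.440e-05 m.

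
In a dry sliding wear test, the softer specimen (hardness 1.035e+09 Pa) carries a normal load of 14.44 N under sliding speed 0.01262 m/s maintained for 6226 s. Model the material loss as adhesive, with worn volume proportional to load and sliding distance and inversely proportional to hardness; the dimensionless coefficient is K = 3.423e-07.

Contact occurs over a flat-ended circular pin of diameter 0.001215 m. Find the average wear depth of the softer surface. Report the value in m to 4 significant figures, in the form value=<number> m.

value=3.236e-07 m

The algebra maintains full precision — intermediate values appear rounded, and rounded just once to four significant figures.
Convert: Sliding distance L = v·t = 0.01262 m/s × 6226 s = 78.57 m.
Convert: Contact area A = π·d²/4 = π·(0.001215 m)²/4 = 1.159e-06 m².
Working in SI base units: W = 14.44 N, H = 1.035e+09 Pa, K = 3.423e-07.
By Archard's law, V = K·W·L/H = 3.423e-07 · 14.44 · 78.57 / 1.035e+09 = 3.752e-13 m³.
Average depth h = V/A = 3.752e-13 / 1.159e-06 = 3.236e-07 m.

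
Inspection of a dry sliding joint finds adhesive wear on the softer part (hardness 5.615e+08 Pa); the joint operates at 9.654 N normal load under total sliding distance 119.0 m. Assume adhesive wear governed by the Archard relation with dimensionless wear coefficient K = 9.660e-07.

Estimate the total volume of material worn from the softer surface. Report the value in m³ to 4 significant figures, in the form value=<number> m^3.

value=1.976e-12 m^3

Every step keeps exact precision. Printed values are rounded; one final rounding: 4 significant figures.
As SI base values: W = 9.654 N, H = 5.615e+08 Pa, K = 9.660e-07.
The Archard volume V = K·W·L/H = 9.660e-07 · 9.654 · 119.0 / 5.615e+08 = 1.976e-12 m³.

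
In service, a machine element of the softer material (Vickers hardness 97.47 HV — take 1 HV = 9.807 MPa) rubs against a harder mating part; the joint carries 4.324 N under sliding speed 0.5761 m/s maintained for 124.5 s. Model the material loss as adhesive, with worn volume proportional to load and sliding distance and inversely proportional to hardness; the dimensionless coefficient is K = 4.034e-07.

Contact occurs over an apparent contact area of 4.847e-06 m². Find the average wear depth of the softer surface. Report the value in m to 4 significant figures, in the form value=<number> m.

value=2.700e-08 m

Every step keeps full float precision — printed values are rounded. Rounded just once to 4 significant digits.
Distance covered L = v·t = 0.5761 m/s × 124.5 s = 71.72 m.
Hardness H = 97.47 HV × 9.807 MPa/HV = 955.9 MPa = 9.559e+08 Pa.
In SI base units: W = 4.324 N, H = 9.559e+08 Pa, K = 4.034e-07.
Worn volume V = K·W·L/H = 4.034e-07 · 4.324 · 71.72 / 9.559e+08 = 1.309e-13 m³.
Depth h = V/A = 1.309e-13 / 4.847e-06 = 2.700e-08 m.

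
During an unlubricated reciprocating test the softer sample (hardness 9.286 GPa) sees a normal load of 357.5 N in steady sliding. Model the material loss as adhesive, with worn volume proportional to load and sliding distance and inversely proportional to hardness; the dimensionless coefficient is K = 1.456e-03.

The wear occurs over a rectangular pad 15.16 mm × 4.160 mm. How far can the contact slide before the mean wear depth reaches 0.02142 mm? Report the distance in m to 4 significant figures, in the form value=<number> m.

value=24.10 m

Displayed values are rounded, and all working math holds exact precision — one final rounding, at 4 significant digits.
Convert: Hardness H = 9.286 GPa = 9.286e+09 Pa.
Convert: Pad sides 15.16 mm × 4.160 mm = 0.01516 m × 0.004160 m. Contact area A = 0.01516 m × 0.004160 m = 6.307e-05 m².
Convert: Depth limit h_lim = 0.02142 mm = 2.142e-05 m.
SI base units throughout: W = 357.5 N, H = 9.286e+09 Pa, K = 1.456e-03.
Wearable volume V_lim = h_lim·A = 2.142e-05 · 6.307e-05 = 1.351e-09 m³.
So the life L = V_lim·H/(K·W) = 1.351e-09 · 9.286e+09 / (1.456e-03 · 357.5) = 24.10 m.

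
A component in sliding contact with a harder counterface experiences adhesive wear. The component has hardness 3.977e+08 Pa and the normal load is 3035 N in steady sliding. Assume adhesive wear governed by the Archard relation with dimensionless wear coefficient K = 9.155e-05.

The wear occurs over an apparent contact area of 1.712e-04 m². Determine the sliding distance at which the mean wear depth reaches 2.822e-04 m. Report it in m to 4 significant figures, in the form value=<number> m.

Intermediate values are shown rounded — the computation carries exact precision; one final rounding to 4 significant figures.
In SI base units: W = 3035 N, H = 3.977e+08 Pa, K = 9.155e-05.
Allowed volume V_lim = h_lim·A = 2.822e-04 · 1.712e-04 = 4.831e-08 m³.
Inverting, life L = V_lim·H/(K·W) = 4.831e-08 · 3.977e+08 / (9.155e-05 · 3035) = 69.15 m.

value=69.15 m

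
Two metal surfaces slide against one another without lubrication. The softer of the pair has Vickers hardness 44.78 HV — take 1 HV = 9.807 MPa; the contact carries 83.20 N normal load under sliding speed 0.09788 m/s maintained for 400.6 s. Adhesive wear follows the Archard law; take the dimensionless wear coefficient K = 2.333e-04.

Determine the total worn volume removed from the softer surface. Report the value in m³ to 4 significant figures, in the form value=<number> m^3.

value=1.733e-09 m^3

The computation carries full precision. The intermediates appear rounded — rounded just once, at four significant digits.
Convert: Distance L = v·t = 0.09788 m/s × 400.6 s = 39.21 m.
Convert: Hardness H = 44.78 HV × 9.807 MPa/HV = 439.2 MPa = 4.392e+08 Pa.
SI base units throughout: W = 83.20 N, H = 4.392e+08 Pa, K = 2.333e-04.
By Archard's law, V = K·W·L/H = 2.333e-04 · 83.20 · 39.21 / 4.392e+08 = 1.733e-09 m³.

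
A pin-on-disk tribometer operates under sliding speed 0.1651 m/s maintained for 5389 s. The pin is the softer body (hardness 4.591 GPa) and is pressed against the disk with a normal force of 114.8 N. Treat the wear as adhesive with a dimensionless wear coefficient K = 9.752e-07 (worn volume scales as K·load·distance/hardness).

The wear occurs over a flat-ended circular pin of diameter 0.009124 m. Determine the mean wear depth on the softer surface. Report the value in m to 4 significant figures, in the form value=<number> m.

All working math carries full float precision — the intermediates appear rounded. Rounded just once, at four significant figures.
Distance L = v·t = 0.1651 m/s × 5389 s = 889.7 m.
Hardness H = 4.591 GPa = 4.591e+09 Pa.
Contact area A = π·d²/4 = π·(0.009124 m)²/4 = 6.538e-05 m².
SI base units throughout: W = 114.8 N, H = 4.591e+09 Pa, K = 9.752e-07.
Wear volume V = K·W·L/H = 9.752e-07 · 114.8 · 889.7 / 4.591e+09 = 2.170e-11 m³.
Mean depth h = V/A = 2.170e-11 / 6.538e-05 = 3.318e-07 m.

value=3.318e-07 m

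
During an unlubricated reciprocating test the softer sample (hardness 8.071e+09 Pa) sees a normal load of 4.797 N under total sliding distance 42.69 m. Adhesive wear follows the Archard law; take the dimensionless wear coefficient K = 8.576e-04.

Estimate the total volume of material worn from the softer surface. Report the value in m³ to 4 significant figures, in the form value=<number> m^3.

value=2.176e-11 m^3

The computation maintains exact precision; intermediate values are displayed rounded; one final rounding: 4 significant figures.
Expressed in SI base units: W = 4.797 N, H = 8.071e+09 Pa, K = 8.576e-04.
Volume removed: V = K·W·L/H = 8.576e-04 · 4.797 · 42.69 / 8.071e+09 = 2.176e-11 m³.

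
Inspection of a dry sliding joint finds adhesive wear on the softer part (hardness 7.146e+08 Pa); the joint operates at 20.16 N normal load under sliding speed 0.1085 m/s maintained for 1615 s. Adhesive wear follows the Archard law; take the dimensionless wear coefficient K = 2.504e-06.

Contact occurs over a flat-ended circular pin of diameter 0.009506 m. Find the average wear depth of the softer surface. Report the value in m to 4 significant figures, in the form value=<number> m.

Intermediates are printed rounded; each operation holds exact precision, and rounded once at the end: four significant digits.
Convert: Distance L = v·t = 0.1085 m/s × 1615 s = 175.2 m.
Convert: Contact area A = π·d²/4 = π·(0.009506 m)²/4 = 7.097e-05 m².
Expressed in SI base units: W = 20.16 N, H = 7.146e+08 Pa, K = 2.504e-06.
By Archard's law, V = K·W·L/H = 2.504e-06 · 20.16 · 175.2 / 7.146e+08 = 1.238e-11 m³.
Depth h = V/A = 1.238e-11 / 7.097e-05 = 1.744e-07 m.

value=1.744e-07 m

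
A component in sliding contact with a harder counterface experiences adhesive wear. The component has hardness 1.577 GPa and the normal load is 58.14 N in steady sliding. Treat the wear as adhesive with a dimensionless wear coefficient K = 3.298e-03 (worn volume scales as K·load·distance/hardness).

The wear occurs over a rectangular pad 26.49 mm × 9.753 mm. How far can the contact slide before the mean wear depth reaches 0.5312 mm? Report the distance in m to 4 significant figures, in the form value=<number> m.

Quoted intermediates are rounded, and the algebra holds exact precision, and one final rounding, at 4 significant digits.
Convert: Hardness H = 1.577 GPa = 1.577e+09 Pa.
Convert: Pad sides 26.49 mm × 9.753 mm = 0.02649 m × 0.009753 m. Contact area A = 0.02649 m × 0.009753 m = 2.584e-04 m².
Convert: Depth limit h_lim = 0.5312 mm = 5.312e-04 m.
Working in SI base units: W = 58.14 N, H = 1.577e+09 Pa, K = 3.298e-03.
Wearable volume V_lim = h_lim·A = 5.312e-04 · 2.584e-04 = 1.372e-07 m³.
Inverting, life L = V_lim·H/(K·W) = 1.372e-07 · 1.577e+09 / (3.298e-03 · 58.14) = 1129 m.

value=1129 m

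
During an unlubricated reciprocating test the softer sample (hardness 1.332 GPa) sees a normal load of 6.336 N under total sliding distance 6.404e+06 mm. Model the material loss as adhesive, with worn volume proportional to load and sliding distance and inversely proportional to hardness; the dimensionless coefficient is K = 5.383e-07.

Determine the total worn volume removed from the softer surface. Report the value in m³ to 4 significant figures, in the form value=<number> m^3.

value=1.640e-11 m^3

The intermediates are printed rounded — each operation carries full precision. Rounded once at the end: four significant digits.
Convert: The distance L = 6.404e+06 mm = 6404 m.
Convert: Hardness H = 1.332 GPa = 1.332e+09 Pa.
Working in SI base units: W = 6.336 N, H = 1.332e+09 Pa, K = 5.383e-07.
Archard relation: V = K·W·L/H = 5.383e-07 · 6.336 · 6404 / 1.332e+09 = 1.640e-11 m³.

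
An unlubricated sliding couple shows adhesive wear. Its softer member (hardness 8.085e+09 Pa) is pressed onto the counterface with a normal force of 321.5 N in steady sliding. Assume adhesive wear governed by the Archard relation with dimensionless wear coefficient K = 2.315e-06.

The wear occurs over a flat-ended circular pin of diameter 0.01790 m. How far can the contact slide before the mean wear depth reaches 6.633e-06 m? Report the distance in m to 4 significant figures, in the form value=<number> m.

Intermediates are displayed rounded. The computation runs at full float precision; one last rounding, at 4 significant digits.
Contact area A = π·d²/4 = π·(0.01790 m)²/4 = 2.516e-04 m².
Working in SI base units: W = 321.5 N, H = 8.085e+09 Pa, K = 2.315e-06.
Limit volume V_lim = h_lim·A = 6.633e-06 · 2.516e-04 = 1.669e-09 m³.
Inverting, life L = V_lim·H/(K·W) = 1.669e-09 · 8.085e+09 / (2.315e-06 · 321.5) = 1.813e+04 m.

value=1.813e+04 m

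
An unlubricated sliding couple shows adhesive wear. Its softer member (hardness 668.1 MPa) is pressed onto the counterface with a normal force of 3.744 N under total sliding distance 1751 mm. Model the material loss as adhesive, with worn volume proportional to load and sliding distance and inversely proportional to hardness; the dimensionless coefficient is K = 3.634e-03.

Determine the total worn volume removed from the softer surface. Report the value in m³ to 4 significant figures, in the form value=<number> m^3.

The computation keeps full float precision. Intermediates are printed rounded, and a lone final rounding to 4 significant figures.
Convert: The distance L = 1751 mm = 1.751 m.
Convert: Hardness H = 668.1 MPa = 6.681e+08 Pa.
SI base units throughout: W = 3.744 N, H = 6.681e+08 Pa, K = 3.634e-03.
Wear volume V = K·W·L/H = 3.634e-03 · 3.744 · 1.751 / 6.681e+08 = 3.566e-11 m³.

value=3.566e-11 m^3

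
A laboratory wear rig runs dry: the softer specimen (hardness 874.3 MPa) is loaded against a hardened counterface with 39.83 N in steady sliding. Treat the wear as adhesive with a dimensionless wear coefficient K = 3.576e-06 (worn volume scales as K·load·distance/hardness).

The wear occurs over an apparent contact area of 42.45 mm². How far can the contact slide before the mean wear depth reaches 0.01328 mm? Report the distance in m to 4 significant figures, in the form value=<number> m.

Quoted intermediates are rounded, and every step carries exact precision. Rounded once at the end to four significant digits.
Hardness H = 874.3 MPa = 8.743e+08 Pa.
Contact area A = 42.45 mm² = 4.245e-05 m².
Depth limit h_lim = 0.01328 mm = 1.328e-05 m.
Working in SI base units: W = 39.83 N, H = 8.743e+08 Pa, K = 3.576e-06.
Allowed volume V_lim = h_lim·A = 1.328e-05 · 4.245e-05 = 5.637e-10 m³.
So the life L = V_lim·H/(K·W) = 5.637e-10 · 8.743e+08 / (3.576e-06 · 39.83) = 3460 m.

value=3460 m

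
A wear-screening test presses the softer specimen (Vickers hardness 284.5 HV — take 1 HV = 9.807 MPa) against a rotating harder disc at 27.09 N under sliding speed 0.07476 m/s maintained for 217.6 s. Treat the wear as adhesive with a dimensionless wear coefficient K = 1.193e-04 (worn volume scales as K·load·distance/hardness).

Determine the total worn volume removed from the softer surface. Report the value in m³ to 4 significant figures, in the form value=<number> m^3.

value=1.884e-11 m^3

All arithmetic carries full precision — the intermediates are shown rounded — a single final rounding: 4 significant figures.
Convert: Total distance L = v·t = 0.07476 m/s × 217.6 s = 16.27 m.
Convert: Hardness H = 284.5 HV × 9.807 MPa/HV = 2790 MPa = 2.790e+09 Pa.
Collected in SI base units: W = 27.09 N, H = 2.790e+09 Pa, K = 1.193e-04.
The Archard volume V = K·W·L/H = 1.193e-04 · 27.09 · 16.27 / 2.790e+09 = 1.884e-11 m³.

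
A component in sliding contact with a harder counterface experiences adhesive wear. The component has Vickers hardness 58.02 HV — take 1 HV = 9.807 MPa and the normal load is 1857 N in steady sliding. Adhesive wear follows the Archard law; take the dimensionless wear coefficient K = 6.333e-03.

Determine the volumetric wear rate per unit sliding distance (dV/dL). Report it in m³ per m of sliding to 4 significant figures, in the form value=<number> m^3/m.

Intermediates are printed rounded; every step keeps full precision. Rounded just once: four significant figures.
Hardness H = 58.02 HV × 9.807 MPa/HV = 569.0 MPa = 5.690e+08 Pa.
As SI base values: W = 1857 N, H = 5.690e+08 Pa, K = 6.333e-03.
Volumetric rate dV/dL = K·W/H, so: 6.333e-03 · 1857 / 5.690e+08 = 2.067e-08 m³/m.

value=2.067e-08 m^3/m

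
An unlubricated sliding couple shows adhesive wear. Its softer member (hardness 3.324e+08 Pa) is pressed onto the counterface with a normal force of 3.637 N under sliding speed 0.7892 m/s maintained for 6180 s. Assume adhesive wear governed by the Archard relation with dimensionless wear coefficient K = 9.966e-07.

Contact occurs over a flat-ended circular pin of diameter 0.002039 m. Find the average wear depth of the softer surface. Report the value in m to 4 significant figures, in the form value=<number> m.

value=1.629e-05 m

Shown intermediates are rounded. Every step holds exact precision, and one last rounding: 4 significant digits.
Distance covered L = v·t = 0.7892 m/s × 6180 s = 4877 m.
Contact area A = π·d²/4 = π·(0.002039 m)²/4 = 3.265e-06 m².
In SI base units: W = 3.637 N, H = 3.324e+08 Pa, K = 9.966e-07.
Archard volume V = K·W·L/H = 9.966e-07 · 3.637 · 4877 / 3.324e+08 = 5.318e-11 m³.
Depth of wear h = V/A = 5.318e-11 / 3.265e-06 = 1.629e-05 m.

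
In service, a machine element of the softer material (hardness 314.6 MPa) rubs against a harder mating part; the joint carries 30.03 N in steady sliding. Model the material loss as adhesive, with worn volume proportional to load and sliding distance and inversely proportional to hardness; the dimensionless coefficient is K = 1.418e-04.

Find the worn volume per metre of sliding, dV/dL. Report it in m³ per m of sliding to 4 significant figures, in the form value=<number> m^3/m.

value=1.354e-11 m^3/m

The algebra keeps exact precision, and quoted intermediates are rounded — a lone final rounding: 4 significant digits.
Hardness H = 314.6 MPa = 3.146e+08 Pa.
Expressed in SI base units: W = 30.03 N, H = 3.146e+08 Pa, K = 1.418e-04.
Volumetric rate dV/dL = K·W/H, per unit distance: 1.418e-04 · 30.03 / 3.146e+08 = 1.354e-11 m³/m.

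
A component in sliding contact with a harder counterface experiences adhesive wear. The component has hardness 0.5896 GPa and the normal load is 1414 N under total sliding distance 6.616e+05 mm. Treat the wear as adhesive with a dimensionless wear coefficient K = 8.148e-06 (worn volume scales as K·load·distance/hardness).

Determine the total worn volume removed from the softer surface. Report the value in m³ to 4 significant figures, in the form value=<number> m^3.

value=1.293e-08 m^3

Quoted intermediates are rounded, and the computation holds full precision; rounded once at the end to four significant digits.
Convert: Distance L = 6.616e+05 mm = 661.6 m.
Convert: Hardness H = 0.5896 GPa = 5.896e+08 Pa.
Working in SI base units: W = 1414 N, H = 5.896e+08 Pa, K = 8.148e-06.
Archard relation: V = K·W·L/H = 8.148e-06 · 1414 · 661.6 / 5.896e+08 = 1.293e-08 m³.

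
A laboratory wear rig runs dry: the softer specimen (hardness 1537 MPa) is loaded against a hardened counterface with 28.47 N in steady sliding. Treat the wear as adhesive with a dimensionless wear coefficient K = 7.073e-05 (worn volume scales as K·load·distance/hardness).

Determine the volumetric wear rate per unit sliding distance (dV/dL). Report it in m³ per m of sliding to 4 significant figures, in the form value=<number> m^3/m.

Intermediates appear rounded. Every step maintains full precision — a lone final rounding, at 4 significant digits.
Convert: Hardness H = 1537 MPa = 1.537e+09 Pa.
Restated in SI base units: W = 28.47 N, H = 1.537e+09 Pa, K = 7.073e-05.
Sliding wear rate dV/dL = K·W/H (independent of L): 7.073e-05 · 28.47 / 1.537e+09 = 1.310e-12 m³/m.

value=1.310e-12 m^3/m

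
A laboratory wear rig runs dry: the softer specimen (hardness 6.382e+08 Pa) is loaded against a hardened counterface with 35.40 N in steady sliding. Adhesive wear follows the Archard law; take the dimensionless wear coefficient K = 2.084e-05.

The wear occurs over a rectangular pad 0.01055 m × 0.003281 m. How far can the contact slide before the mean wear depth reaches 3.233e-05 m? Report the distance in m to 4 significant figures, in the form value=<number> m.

The computation carries full precision, and intermediate values are printed rounded; rounded just once, at four significant figures.
Contact area A = 0.01055 m × 0.003281 m = 3.461e-05 m².
Expressed in SI base units: W = 35.40 N, H = 6.382e+08 Pa, K = 2.084e-05.
Permissible volume V_lim = h_lim·A = 3.233e-05 · 3.461e-05 = 1.119e-09 m³.
Life L = V_lim·H/(K·W) = 1.119e-09 · 6.382e+08 / (2.084e-05 · 35.40) = 968.1 m.

value=968.1 m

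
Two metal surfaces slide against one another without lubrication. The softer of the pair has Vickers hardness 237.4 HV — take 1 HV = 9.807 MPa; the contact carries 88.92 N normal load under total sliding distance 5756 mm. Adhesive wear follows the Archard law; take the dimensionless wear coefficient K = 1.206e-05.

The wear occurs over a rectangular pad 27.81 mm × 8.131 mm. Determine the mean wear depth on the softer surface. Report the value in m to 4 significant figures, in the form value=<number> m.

value=1.172e-08 m

Intermediate values are displayed rounded — every step keeps full precision — one final rounding, at 4 significant digits.
Convert: Sliding distance L = 5756 mm = 5.756 m.
Convert: Hardness H = 237.4 HV × 9.807 MPa/HV = 2328 MPa = 2.328e+09 Pa.
Convert: Pad sides 27.81 mm × 8.131 mm = 0.02781 m × 0.008131 m. Contact area A = 0.02781 m × 0.008131 m = 2.261e-04 m².
As SI base values: W = 88.92 N, H = 2.328e+09 Pa, K = 1.206e-05.
Archard volume V = K·W·L/H = 1.206e-05 · 88.92 · 5.756 / 2.328e+09 = 2.651e-12 m³.
Mean wear depth h = V/A = 2.651e-12 / 2.261e-04 = 1.172e-08 m.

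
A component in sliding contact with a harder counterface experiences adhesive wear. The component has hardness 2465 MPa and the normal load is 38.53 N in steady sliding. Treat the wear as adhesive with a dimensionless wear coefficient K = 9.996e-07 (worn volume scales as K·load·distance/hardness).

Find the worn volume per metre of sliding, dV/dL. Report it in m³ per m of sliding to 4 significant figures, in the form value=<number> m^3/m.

Quoted intermediates are rounded; each operation keeps full precision — one final rounding, at four significant digits.
Convert: Hardness H = 2465 MPa = 2.465e+09 Pa.
As SI base values: W = 38.53 N, H = 2.465e+09 Pa, K = 9.996e-07.
Sliding wear rate dV/dL = K·W/H (no L dependence): 9.996e-07 · 38.53 / 2.465e+09 = 1.562e-14 m³/m.

value=1.562e-14 m^3/m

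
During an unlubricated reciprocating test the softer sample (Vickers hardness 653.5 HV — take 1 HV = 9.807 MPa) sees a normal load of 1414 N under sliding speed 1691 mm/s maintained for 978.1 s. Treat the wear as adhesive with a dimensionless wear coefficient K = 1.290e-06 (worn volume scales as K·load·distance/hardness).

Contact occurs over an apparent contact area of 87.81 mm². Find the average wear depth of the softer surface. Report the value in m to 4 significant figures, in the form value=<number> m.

value=5.361e-06 m

All working math maintains exact precision. Intermediates appear rounded; rounded just once to four significant digits.
Sliding speed v = 1691 mm/s = 1.691 m/s. Path length L = v·t = 1.691 m/s × 978.1 s = 1654 m.
Hardness H = 653.5 HV × 9.807 MPa/HV = 6409 MPa = 6.409e+09 Pa.
Contact area A = 87.81 mm² = 8.781e-05 m².
Restated in SI base units: W = 1414 N, H = 6.409e+09 Pa, K = 1.290e-06.
By Archard's law, V = K·W·L/H = 1.290e-06 · 1414 · 1654 / 6.409e+09 = 4.707e-10 m³.
Mean depth h = V/A = 4.707e-10 / 8.781e-05 = 5.361e-06 m.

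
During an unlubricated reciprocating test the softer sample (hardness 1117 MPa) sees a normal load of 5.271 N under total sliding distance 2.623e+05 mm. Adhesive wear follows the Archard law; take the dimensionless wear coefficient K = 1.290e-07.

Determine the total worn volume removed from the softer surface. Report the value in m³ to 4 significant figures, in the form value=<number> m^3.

value=1.597e-13 m^3

The intermediates are printed rounded, and all working math runs at full precision. Rounded once at the end, at four significant figures.
Convert: Sliding distance L = 2.623e+05 mm = 262.3 m.
Convert: Hardness H = 1117 MPa = 1.117e+09 Pa.
SI base units throughout: W = 5.271 N, H = 1.117e+09 Pa, K = 1.290e-07.
By Archard's law, V = K·W·L/H = 1.290e-07 · 5.271 · 262.3 / 1.117e+09 = 1.597e-13 m³.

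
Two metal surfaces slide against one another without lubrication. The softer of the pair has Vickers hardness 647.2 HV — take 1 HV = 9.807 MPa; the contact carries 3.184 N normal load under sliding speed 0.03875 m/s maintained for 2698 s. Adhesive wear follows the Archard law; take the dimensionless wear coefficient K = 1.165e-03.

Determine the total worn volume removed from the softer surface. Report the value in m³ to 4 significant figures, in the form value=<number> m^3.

Intermediate values appear rounded; the algebra carries full float precision. Rounded once at the end, at 4 significant digits.
Convert: Distance covered L = v·t = 0.03875 m/s × 2698 s = 104.5 m.
Convert: Hardness H = 647.2 HV × 9.807 MPa/HV = 6347 MPa = 6.347e+09 Pa.
As SI base values: W = 3.184 N, H = 6.347e+09 Pa, K = 1.165e-03.
Wear volume V = K·W·L/H = 1.165e-03 · 3.184 · 104.5 / 6.347e+09 = 6.110e-11 m³.

value=6.110e-11 m^3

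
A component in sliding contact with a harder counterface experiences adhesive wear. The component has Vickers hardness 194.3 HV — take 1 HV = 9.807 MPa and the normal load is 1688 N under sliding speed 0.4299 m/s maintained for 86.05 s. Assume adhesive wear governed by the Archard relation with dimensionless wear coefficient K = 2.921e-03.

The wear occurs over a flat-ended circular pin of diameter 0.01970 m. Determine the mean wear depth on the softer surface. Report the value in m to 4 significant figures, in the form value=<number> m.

value=3.140e-04 m

The algebra keeps full float precision. The intermediates are shown rounded. Rounded once at the end, at 4 significant figures.
Sliding distance L = v·t = 0.4299 m/s × 86.05 s = 36.99 m.
Hardness H = 194.3 HV × 9.807 MPa/HV = 1906 MPa = 1.906e+09 Pa.
Contact area A = π·d²/4 = π·(0.01970 m)²/4 = 3.048e-04 m².
Collected in SI base units: W = 1688 N, H = 1.906e+09 Pa, K = 2.921e-03.
Apply Archard: V = K·W·L/H = 2.921e-03 · 1688 · 36.99 / 1.906e+09 = 9.572e-08 m³.
Mean depth h = V/A = 9.572e-08 / 3.048e-04 = 3.140e-04 m.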